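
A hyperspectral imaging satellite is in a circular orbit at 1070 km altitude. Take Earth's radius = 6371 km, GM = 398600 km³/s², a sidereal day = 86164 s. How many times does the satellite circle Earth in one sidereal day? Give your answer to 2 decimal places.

13.49

Semi-major axis a = 6371 + 1070 = 7441 km. Period T = 2π√(a³/μ) = 2π√(7441³/398600) = 6387.9 s = 106.47 min.
Orbits per sidereal day = 86164 / 6387.9 = 13.489.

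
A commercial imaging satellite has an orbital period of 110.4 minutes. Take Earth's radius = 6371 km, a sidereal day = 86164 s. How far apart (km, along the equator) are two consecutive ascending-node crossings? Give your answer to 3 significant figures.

T = 110.4 min = 6624.0 s.
During one orbit Earth rotates (6624.0 / 86164) × 360° = 27.68°.
At the equator that is 27.68° × (2π·6371/360) km/° = 27.68 × 111.2 = 3077 km.

3080 km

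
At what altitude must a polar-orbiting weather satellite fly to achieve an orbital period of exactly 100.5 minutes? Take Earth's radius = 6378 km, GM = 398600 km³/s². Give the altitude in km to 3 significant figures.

782 km

T = 100.5 min = 6030.0 s.
From T = 2π√(a³/μ): a = (μ T²/4π²)^(1/3) = (398600 × 6030.0² / 4π²)^(1/3) = 7160 km.
Altitude h = a − R = 7160 − 6378 = 782 km.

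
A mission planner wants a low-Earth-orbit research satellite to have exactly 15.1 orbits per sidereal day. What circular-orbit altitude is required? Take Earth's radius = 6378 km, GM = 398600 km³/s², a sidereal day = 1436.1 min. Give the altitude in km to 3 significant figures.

524 km

Required period T = 86166 / 15.1 = 5706.4 s.
From T = 2π√(a³/μ): a = (μ T²/4π²)^(1/3) = (398600 × 5706.4² / 4π²)^(1/3) = 6902 km.
Altitude h = a − R = 6902 − 6378 = 524 km.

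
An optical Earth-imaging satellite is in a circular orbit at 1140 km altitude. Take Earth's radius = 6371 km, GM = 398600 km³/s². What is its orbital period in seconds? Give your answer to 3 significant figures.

6480 seconds

Semi-major axis a = 6371 + 1140 = 7511 km. Period T = 2π√(a³/μ) = 2π√(7511³/398600) = 6478.3 s = 107.97 min.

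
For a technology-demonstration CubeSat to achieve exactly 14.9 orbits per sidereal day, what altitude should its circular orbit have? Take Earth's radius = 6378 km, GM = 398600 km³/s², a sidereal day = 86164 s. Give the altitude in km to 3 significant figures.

Required period T = 86164 / 14.9 = 5782.8 s.
From T = 2π√(a³/μ): a = (μ T²/4π²)^(1/3) = (398600 × 5782.8² / 4π²)^(1/3) = 6963 km.
Altitude h = a − R = 6963 − 6378 = 585 km.

585 km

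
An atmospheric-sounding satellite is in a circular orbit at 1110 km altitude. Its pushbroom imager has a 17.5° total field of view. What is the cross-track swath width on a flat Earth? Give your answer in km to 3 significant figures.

Half-angle = 17.5°/2 = 8.75°.
Swath width ≈ 2h·tan(θ/2) = 2 × 1110 × tan(8.75°) = 341.7 km.

342 km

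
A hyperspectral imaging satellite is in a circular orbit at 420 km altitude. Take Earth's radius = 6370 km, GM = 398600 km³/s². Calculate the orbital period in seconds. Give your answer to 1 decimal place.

5568.2 seconds

Semi-major axis a = 6370 + 420 = 6790 km. Period T = 2π√(a³/μ) = 2π√(6790³/398600) = 5568.2 s = 92.80 min.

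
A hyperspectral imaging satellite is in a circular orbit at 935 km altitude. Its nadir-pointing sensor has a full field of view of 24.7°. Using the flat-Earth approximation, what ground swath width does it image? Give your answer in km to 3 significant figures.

409 km

Half-angle = 24.7°/2 = 12.35°.
Swath width ≈ 2h·tan(θ/2) = 2 × 935 × tan(12.35°) = 409.4 km.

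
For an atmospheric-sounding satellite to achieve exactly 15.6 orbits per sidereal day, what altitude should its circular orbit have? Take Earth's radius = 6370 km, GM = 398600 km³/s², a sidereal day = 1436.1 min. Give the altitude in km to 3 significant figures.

Required period T = 86166 / 15.6 = 5523.5 s.
From T = 2π√(a³/μ): a = (μ T²/4π²)^(1/3) = (398600 × 5523.5² / 4π²)^(1/3) = 6754 km.
Altitude h = a − R = 6754 − 6370 = 384 km.

384 km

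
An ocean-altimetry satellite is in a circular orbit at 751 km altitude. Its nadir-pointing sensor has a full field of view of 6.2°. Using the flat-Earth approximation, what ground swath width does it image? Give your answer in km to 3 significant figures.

Half-angle = 6.2°/2 = 3.1°.
Swath width ≈ 2h·tan(θ/2) = 2 × 751 × tan(3.1°) = 81.3 km.

81.3 km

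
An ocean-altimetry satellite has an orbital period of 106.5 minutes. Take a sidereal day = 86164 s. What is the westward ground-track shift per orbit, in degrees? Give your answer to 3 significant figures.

26.7°

T = 106.5 min = 6390.0 s.
During one orbit Earth rotates (6390.0 / 86164) × 360° = 26.70°.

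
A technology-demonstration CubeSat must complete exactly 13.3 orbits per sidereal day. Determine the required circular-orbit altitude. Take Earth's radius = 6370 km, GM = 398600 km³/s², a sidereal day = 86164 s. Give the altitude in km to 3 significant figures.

1140 km

Required period T = 86164 / 13.3 = 6478.5 s.
From T = 2π√(a³/μ): a = (μ T²/4π²)^(1/3) = (398600 × 6478.5² / 4π²)^(1/3) = 7511 km.
Altitude h = a − R = 7511 − 6370 = 1141 km.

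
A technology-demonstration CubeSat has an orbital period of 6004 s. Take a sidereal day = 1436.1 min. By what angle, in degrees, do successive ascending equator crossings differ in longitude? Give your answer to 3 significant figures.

During one orbit Earth rotates (6004.0 / 86166) × 360° = 25.08°.

25.1°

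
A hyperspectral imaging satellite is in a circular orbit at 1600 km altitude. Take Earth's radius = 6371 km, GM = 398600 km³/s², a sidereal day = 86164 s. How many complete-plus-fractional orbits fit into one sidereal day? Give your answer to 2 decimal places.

12.17

Semi-major axis a = 6371 + 1600 = 7971 km. Period T = 2π√(a³/μ) = 2π√(7971³/398600) = 7082.4 s = 118.04 min.
Orbits per sidereal day = 86164 / 7082.4 = 12.166.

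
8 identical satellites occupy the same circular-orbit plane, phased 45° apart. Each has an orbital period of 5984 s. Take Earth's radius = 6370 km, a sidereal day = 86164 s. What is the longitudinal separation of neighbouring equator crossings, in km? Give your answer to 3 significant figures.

Single-satellite node shift = (5984.0/86164) × 360° = 25.00°.
With 8 satellites evenly phased, successive equator crossings are 25.00/8 = 3.125° apart.
That is 3.125 × 111.2 = 347 km at the equator.

347 km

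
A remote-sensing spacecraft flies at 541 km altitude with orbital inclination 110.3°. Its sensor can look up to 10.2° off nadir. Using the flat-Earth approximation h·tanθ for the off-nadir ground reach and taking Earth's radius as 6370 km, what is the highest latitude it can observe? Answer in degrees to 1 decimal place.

Retrograde orbit: the ground track reaches ±(180° − i) = ±(180 − 110.3) = ±69.7°.
Sensor half-swath on the ground ≈ 541·tan(10.2°) = 97 km = 0.88° of latitude.
Maximum observable latitude ≈ 69.7 + 0.88 = 70.6°.

70.6°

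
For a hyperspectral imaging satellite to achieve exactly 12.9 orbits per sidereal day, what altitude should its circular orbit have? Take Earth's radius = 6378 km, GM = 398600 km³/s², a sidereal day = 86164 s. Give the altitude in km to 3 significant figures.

1290 km

Required period T = 86164 / 12.9 = 6679.4 s.
From T = 2π√(a³/μ): a = (μ T²/4π²)^(1/3) = (398600 × 6679.4² / 4π²)^(1/3) = 7666 km.
Altitude h = a − R = 7666 − 6378 = 1288 km.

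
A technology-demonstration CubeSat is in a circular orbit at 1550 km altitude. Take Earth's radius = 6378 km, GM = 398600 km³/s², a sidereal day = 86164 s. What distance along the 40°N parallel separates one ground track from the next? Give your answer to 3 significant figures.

Semi-major axis a = 6378 + 1550 = 7928 km. Period T = 2π√(a³/μ) = 2π√(7928³/398600) = 7025.2 s = 117.09 min.
Node shift per orbit = (7025.2/86164) × 360° = 29.35°.
Equatorial spacing = 29.35 × 111.3 km/° = 3267 km.
At 40° latitude, spacing = 3267 × cos(40°) = 2503 km.

2500 km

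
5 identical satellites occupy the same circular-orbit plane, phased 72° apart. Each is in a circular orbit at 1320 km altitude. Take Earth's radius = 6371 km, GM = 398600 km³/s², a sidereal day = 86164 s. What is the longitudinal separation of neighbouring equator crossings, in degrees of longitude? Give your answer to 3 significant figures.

5.61°

Semi-major axis a = 6371 + 1320 = 7691 km. Period T = 2π√(a³/μ) = 2π√(7691³/398600) = 6712.5 s = 111.88 min.
Single-satellite node shift = (6712.5/86164) × 360° = 28.05°.
With 5 satellites evenly phased, successive equator crossings are 28.05/5 = 5.609° apart.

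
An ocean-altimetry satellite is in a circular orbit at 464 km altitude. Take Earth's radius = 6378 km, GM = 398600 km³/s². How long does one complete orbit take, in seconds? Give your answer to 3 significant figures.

Semi-major axis a = 6378 + 464 = 6842 km. Period T = 2π√(a³/μ) = 2π√(6842³/398600) = 5632.3 s = 93.87 min.

5630 seconds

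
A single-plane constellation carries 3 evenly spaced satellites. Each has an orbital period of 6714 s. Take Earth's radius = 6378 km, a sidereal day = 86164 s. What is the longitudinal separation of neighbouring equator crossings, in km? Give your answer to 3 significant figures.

1040 km

Single-satellite node shift = (6714.0/86164) × 360° = 28.05°.
With 3 satellites evenly phased, successive equator crossings are 28.05/3 = 9.351° apart.
That is 9.351 × 111.3 = 1041 km at the equator.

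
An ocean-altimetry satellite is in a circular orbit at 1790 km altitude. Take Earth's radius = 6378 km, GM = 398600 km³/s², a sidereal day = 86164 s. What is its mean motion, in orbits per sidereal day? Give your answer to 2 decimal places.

Semi-major axis a = 6378 + 1790 = 8168 km. Period T = 2π√(a³/μ) = 2π√(8168³/398600) = 7346.6 s = 122.44 min.
Orbits per sidereal day = 86164 / 7346.6 = 11.728.

11.73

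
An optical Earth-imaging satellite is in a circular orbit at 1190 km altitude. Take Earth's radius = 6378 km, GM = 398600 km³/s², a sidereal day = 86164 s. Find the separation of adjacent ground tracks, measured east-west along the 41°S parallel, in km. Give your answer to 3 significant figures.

2300 km

Semi-major axis a = 6378 + 1190 = 7568 km. Period T = 2π√(a³/μ) = 2π√(7568³/398600) = 6552.1 s = 109.20 min.
Node shift per orbit = (6552.1/86164) × 360° = 27.38°.
Equatorial spacing = 27.38 × 111.3 km/° = 3047 km.
At 41° latitude, spacing = 3047 × cos(41°) = 2300 km.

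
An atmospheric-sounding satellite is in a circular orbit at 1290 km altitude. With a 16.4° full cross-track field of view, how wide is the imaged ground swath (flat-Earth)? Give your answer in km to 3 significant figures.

Half-angle = 16.4°/2 = 8.2°.
Swath width ≈ 2h·tan(θ/2) = 2 × 1290 × tan(8.2°) = 371.8 km.

372 km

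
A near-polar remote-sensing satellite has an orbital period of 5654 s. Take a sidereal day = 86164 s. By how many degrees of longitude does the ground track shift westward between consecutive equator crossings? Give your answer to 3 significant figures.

23.6°

During one orbit Earth rotates (5654.0 / 86164) × 360° = 23.62°.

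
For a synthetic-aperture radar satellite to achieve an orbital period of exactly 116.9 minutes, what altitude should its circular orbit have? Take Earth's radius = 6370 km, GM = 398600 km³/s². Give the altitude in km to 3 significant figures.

1550 km

T = 116.9 min = 7014.0 s.
From T = 2π√(a³/μ): a = (μ T²/4π²)^(1/3) = (398600 × 7014.0² / 4π²)^(1/3) = 7920 km.
Altitude h = a − R = 7920 − 6370 = 1550 km.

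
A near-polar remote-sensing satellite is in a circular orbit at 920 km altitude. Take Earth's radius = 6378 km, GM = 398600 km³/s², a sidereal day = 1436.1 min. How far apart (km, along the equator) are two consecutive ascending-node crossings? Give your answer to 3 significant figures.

2890 km

Semi-major axis a = 6378 + 920 = 7298 km. Period T = 2π√(a³/μ) = 2π√(7298³/398600) = 6204.6 s = 103.41 min.
During one orbit Earth rotates (6204.6 / 86166) × 360° = 25.92°.
At the equator that is 25.92° × (2π·6378/360) km/° = 25.92 × 111.3 = 2886 km.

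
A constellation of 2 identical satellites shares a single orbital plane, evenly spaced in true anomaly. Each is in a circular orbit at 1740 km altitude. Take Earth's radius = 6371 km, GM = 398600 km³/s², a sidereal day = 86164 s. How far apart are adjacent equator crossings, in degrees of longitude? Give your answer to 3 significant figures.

Semi-major axis a = 6371 + 1740 = 8111 km. Period T = 2π√(a³/μ) = 2π√(8111³/398600) = 7269.8 s = 121.16 min.
Single-satellite node shift = (7269.8/86164) × 360° = 30.37°.
With 2 satellites evenly phased, successive equator crossings are 30.37/2 = 15.187° apart.

15.2°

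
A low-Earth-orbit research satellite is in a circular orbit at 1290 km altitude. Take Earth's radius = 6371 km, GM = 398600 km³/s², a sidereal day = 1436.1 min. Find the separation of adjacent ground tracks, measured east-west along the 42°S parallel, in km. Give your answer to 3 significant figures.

2300 km

Semi-major axis a = 6371 + 1290 = 7661 km. Period T = 2π√(a³/μ) = 2π√(7661³/398600) = 6673.3 s = 111.22 min.
Node shift per orbit = (6673.3/86166) × 360° = 27.88°.
Equatorial spacing = 27.88 × 111.2 km/° = 3100 km.
At 42° latitude, spacing = 3100 × cos(42°) = 2304 km.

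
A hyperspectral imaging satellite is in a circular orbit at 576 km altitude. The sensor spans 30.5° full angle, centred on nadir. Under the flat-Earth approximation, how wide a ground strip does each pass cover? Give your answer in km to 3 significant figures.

314 km

Half-angle = 30.5°/2 = 15.25°.
Swath width ≈ 2h·tan(θ/2) = 2 × 576 × tan(15.25°) = 314.1 km.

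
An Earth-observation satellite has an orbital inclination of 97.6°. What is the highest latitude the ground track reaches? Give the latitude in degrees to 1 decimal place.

82.4°

Retrograde orbit: the ground track reaches ±(180° − i) = ±(180 − 97.6) = ±82.4°.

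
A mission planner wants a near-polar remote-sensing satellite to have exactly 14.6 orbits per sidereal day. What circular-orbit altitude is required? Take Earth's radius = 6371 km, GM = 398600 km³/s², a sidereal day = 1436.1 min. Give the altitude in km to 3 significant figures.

688 km

Required period T = 86166 / 14.6 = 5901.8 s.
From T = 2π√(a³/μ): a = (μ T²/4π²)^(1/3) = (398600 × 5901.8² / 4π²)^(1/3) = 7059 km.
Altitude h = a − R = 7059 − 6371 = 688 km.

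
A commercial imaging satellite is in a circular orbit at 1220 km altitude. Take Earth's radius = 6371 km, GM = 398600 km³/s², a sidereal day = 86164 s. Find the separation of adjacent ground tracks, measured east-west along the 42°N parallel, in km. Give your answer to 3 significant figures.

2270 km

Semi-major axis a = 6371 + 1220 = 7591 km. Period T = 2π√(a³/μ) = 2π√(7591³/398600) = 6582.0 s = 109.70 min.
Node shift per orbit = (6582.0/86164) × 360° = 27.50°.
Equatorial spacing = 27.50 × 111.2 km/° = 3058 km.
At 42° latitude, spacing = 3058 × cos(42°) = 2272 km.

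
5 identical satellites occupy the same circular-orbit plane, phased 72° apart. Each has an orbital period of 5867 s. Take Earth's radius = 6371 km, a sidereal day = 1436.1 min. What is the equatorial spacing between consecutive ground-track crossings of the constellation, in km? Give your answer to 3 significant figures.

545 km

Single-satellite node shift = (5867.0/86166) × 360° = 24.51°.
With 5 satellites evenly phased, successive equator crossings are 24.51/5 = 4.902° apart.
That is 4.902 × 111.2 = 545 km at the equator.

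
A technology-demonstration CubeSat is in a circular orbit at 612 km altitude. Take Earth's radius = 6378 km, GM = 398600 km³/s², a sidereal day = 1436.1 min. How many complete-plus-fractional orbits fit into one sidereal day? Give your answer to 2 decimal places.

14.82

Semi-major axis a = 6378 + 612 = 6990 km. Period T = 2π√(a³/μ) = 2π√(6990³/398600) = 5816.0 s = 96.93 min.
Orbits per sidereal day = 86166 / 5816.0 = 14.815.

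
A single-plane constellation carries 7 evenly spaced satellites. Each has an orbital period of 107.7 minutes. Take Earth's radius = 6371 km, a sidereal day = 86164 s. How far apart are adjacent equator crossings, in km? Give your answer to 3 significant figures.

429 km

T = 107.7 min = 6462.0 s.
Single-satellite node shift = (6462.0/86164) × 360° = 27.00°.
With 7 satellites evenly phased, successive equator crossings are 27.00/7 = 3.857° apart.
That is 3.857 × 111.2 = 429 km at the equator.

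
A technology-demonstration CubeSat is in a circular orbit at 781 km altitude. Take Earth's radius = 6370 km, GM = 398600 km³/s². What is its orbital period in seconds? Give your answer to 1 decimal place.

Semi-major axis a = 6370 + 781 = 7151 km. Period T = 2π√(a³/μ) = 2π√(7151³/398600) = 6018.1 s = 100.30 min.

6018.1 seconds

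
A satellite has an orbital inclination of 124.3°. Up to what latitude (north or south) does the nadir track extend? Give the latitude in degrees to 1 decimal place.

55.7°

Retrograde orbit: the ground track reaches ±(180° − i) = ±(180 − 124.3) = ±55.7°.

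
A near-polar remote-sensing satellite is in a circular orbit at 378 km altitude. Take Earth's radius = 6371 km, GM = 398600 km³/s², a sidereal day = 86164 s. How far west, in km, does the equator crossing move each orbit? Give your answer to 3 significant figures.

Semi-major axis a = 6371 + 378 = 6749 km. Period T = 2π√(a³/μ) = 2π√(6749³/398600) = 5517.9 s = 91.96 min.
During one orbit Earth rotates (5517.9 / 86164) × 360° = 23.05°.
At the equator that is 23.05° × (2π·6371/360) km/° = 23.05 × 111.2 = 2563 km.

2560 km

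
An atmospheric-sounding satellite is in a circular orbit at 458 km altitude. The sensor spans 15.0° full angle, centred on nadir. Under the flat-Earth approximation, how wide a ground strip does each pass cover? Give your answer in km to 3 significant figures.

Half-angle = 15.0°/2 = 7.5°.
Swath width ≈ 2h·tan(θ/2) = 2 × 458 × tan(7.5°) = 120.6 km.

121 km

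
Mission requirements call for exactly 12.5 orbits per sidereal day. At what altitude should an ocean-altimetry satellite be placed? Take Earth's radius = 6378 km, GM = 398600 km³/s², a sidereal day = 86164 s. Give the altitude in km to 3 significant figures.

1450 km

Required period T = 86164 / 12.5 = 6893.1 s.
From T = 2π√(a³/μ): a = (μ T²/4π²)^(1/3) = (398600 × 6893.1² / 4π²)^(1/3) = 7828 km.
Altitude h = a − R = 7828 − 6378 = 1450 km.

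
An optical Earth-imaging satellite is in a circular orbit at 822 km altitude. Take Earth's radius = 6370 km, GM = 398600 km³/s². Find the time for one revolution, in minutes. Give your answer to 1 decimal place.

101.2 min

Semi-major axis a = 6370 + 822 = 7192 km. Period T = 2π√(a³/μ) = 2π√(7192³/398600) = 6070.0 s = 101.17 min.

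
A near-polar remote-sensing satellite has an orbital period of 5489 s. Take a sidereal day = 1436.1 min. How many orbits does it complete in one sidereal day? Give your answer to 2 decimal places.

Orbits per sidereal day = 86166 / 5489.0 = 15.698.

15.70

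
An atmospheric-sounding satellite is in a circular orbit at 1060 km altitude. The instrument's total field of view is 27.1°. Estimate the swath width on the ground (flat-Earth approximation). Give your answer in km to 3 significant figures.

Half-angle = 27.1°/2 = 13.55°.
Swath width ≈ 2h·tan(θ/2) = 2 × 1060 × tan(13.55°) = 510.9 km.

511 km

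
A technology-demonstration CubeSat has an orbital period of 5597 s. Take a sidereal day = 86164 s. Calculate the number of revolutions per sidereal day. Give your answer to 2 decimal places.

15.39

Orbits per sidereal day = 86164 / 5597.0 = 15.395.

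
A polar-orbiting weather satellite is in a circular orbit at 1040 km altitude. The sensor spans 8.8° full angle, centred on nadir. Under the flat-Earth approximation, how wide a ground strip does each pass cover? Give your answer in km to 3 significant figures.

Half-angle = 8.8°/2 = 4.4°.
Swath width ≈ 2h·tan(θ/2) = 2 × 1040 × tan(4.4°) = 160.0 km.

160 km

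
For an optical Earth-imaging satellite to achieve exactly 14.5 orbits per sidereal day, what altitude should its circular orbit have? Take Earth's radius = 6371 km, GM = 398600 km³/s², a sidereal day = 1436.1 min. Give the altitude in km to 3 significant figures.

Required period T = 86166 / 14.5 = 5942.5 s.
From T = 2π√(a³/μ): a = (μ T²/4π²)^(1/3) = (398600 × 5942.5² / 4π²)^(1/3) = 7091 km.
Altitude h = a − R = 7091 − 6371 = 720 km.

720 km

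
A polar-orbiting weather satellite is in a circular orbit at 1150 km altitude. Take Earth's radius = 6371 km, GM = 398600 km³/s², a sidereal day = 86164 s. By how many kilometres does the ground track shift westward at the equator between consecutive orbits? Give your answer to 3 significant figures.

3020 km

Semi-major axis a = 6371 + 1150 = 7521 km. Period T = 2π√(a³/μ) = 2π√(7521³/398600) = 6491.2 s = 108.19 min.
During one orbit Earth rotates (6491.2 / 86164) × 360° = 27.12°.
At the equator that is 27.12° × (2π·6371/360) km/° = 27.12 × 111.2 = 3016 km.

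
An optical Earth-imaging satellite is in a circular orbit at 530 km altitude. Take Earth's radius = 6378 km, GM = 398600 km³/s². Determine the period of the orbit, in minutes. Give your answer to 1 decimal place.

Semi-major axis a = 6378 + 530 = 6908 km. Period T = 2π√(a³/μ) = 2π√(6908³/398600) = 5714.0 s = 95.23 min.

95.2 min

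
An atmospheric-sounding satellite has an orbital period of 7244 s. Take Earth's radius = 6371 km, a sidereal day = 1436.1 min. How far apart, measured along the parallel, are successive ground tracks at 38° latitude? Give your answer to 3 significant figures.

Node shift per orbit = (7244.0/86166) × 360° = 30.27°.
Equatorial spacing = 30.27 × 111.2 km/° = 3365 km.
At 38° latitude, spacing = 3365 × cos(38°) = 2652 km.

2650 km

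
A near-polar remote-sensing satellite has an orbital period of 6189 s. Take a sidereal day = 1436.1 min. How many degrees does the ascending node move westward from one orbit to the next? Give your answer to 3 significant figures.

25.9°

During one orbit Earth rotates (6189.0 / 86166) × 360° = 25.86°.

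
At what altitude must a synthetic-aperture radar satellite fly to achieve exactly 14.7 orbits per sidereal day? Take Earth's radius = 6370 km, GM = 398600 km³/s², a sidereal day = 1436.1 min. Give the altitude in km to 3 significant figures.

656 km

Required period T = 86166 / 14.7 = 5861.6 s.
From T = 2π√(a³/μ): a = (μ T²/4π²)^(1/3) = (398600 × 5861.6² / 4π²)^(1/3) = 7026 km.
Altitude h = a − R = 7026 − 6370 = 656 km.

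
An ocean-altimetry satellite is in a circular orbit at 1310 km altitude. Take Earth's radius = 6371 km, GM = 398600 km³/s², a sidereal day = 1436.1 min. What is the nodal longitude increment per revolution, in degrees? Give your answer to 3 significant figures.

Semi-major axis a = 6371 + 1310 = 7681 km. Period T = 2π√(a³/μ) = 2π√(7681³/398600) = 6699.4 s = 111.66 min.
During one orbit Earth rotates (6699.4 / 86166) × 360° = 27.99°.

28.0°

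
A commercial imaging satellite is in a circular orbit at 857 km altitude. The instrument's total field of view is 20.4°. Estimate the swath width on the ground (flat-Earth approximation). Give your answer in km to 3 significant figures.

308 km

Half-angle = 20.4°/2 = 10.2°.
Swath width ≈ 2h·tan(θ/2) = 2 × 857 × tan(10.2°) = 308.4 km.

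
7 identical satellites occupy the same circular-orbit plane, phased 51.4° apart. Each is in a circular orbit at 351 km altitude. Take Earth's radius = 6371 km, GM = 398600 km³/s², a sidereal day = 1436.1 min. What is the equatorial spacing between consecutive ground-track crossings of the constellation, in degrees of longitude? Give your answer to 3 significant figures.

3.27°

Semi-major axis a = 6371 + 351 = 6722 km. Period T = 2π√(a³/μ) = 2π√(6722³/398600) = 5484.8 s = 91.41 min.
Single-satellite node shift = (5484.8/86166) × 360° = 22.92°.
With 7 satellites evenly phased, successive equator crossings are 22.92/7 = 3.274° apart.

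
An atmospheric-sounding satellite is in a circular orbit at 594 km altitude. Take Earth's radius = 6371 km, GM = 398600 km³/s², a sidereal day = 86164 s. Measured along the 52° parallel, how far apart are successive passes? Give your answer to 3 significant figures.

1650 km

Semi-major axis a = 6371 + 594 = 6965 km. Period T = 2π√(a³/μ) = 2π√(6965³/398600) = 5784.9 s = 96.41 min.
Node shift per orbit = (5784.9/86164) × 360° = 24.17°.
Equatorial spacing = 24.17 × 111.2 km/° = 2688 km.
At 52° latitude, spacing = 2688 × cos(52°) = 1655 km.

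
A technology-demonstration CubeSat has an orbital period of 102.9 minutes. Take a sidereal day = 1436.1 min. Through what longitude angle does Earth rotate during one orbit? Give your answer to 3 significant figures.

T = 102.9 min = 6174.0 s.
During one orbit Earth rotates (6174.0 / 86166) × 360° = 25.79°.

25.8°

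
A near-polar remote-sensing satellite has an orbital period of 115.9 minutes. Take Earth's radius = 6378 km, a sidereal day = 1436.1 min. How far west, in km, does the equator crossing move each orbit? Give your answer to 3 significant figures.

T = 115.9 min = 6954.0 s.
During one orbit Earth rotates (6954.0 / 86166) × 360° = 29.05°.
At the equator that is 29.05° × (2π·6378/360) km/° = 29.05 × 111.3 = 3234 km.

3230 km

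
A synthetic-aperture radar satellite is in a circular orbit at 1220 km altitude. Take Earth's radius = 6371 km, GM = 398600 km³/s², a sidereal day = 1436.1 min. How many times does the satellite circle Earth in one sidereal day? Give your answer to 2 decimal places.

13.09

Semi-major axis a = 6371 + 1220 = 7591 km. Period T = 2π√(a³/μ) = 2π√(7591³/398600) = 6582.0 s = 109.70 min.
Orbits per sidereal day = 86166 / 6582.0 = 13.091.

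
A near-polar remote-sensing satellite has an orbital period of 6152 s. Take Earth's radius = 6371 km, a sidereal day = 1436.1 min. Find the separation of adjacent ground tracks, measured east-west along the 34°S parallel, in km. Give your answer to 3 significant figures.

2370 km

Node shift per orbit = (6152.0/86166) × 360° = 25.70°.
Equatorial spacing = 25.70 × 111.2 km/° = 2858 km.
At 34° latitude, spacing = 2858 × cos(34°) = 2369 km.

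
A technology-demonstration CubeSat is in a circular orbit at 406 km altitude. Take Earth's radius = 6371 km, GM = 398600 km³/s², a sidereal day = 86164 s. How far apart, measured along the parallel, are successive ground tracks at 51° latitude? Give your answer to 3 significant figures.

Semi-major axis a = 6371 + 406 = 6777 km. Period T = 2π√(a³/μ) = 2π√(6777³/398600) = 5552.2 s = 92.54 min.
Node shift per orbit = (5552.2/86164) × 360° = 23.20°.
Equatorial spacing = 23.20 × 111.2 km/° = 2579 km.
At 51° latitude, spacing = 2579 × cos(51°) = 1623 km.

1620 km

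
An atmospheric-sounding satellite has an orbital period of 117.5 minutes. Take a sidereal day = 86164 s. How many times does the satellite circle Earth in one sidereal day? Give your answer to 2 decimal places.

T = 117.5 min = 7050.0 s.
Orbits per sidereal day = 86164 / 7050.0 = 12.222.

12.22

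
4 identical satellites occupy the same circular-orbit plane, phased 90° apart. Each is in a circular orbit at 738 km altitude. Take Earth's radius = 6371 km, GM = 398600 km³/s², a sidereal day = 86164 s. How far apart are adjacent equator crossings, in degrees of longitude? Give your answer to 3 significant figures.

Semi-major axis a = 6371 + 738 = 7109 km. Period T = 2π√(a³/μ) = 2π√(7109³/398600) = 5965.2 s = 99.42 min.
Single-satellite node shift = (5965.2/86164) × 360° = 24.92°.
With 4 satellites evenly phased, successive equator crossings are 24.92/4 = 6.231° apart.

6.23°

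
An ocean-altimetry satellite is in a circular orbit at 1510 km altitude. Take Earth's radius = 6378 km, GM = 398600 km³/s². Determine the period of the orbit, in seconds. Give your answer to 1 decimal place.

6972.1 seconds

Semi-major axis a = 6378 + 1510 = 7888 km. Period T = 2π√(a³/μ) = 2π√(7888³/398600) = 6972.1 s = 116.20 min.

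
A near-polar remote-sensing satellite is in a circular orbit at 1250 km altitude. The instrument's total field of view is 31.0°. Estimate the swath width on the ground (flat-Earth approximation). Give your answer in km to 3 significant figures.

693 km

Half-angle = 31.0°/2 = 15.5°.
Swath width ≈ 2h·tan(θ/2) = 2 × 1250 × tan(15.5°) = 693.3 km.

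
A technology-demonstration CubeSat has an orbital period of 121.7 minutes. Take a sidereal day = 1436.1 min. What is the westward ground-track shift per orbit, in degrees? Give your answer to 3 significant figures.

30.5°

T = 121.7 min = 7302.0 s.
During one orbit Earth rotates (7302.0 / 86166) × 360° = 30.51°.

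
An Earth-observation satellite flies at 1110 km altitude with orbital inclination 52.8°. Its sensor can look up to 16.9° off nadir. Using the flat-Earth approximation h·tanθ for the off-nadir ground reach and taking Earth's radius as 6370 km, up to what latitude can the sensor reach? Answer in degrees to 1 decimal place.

55.8°

For a prograde orbit the ground track reaches latitude ±i = ±52.8°.
Sensor half-swath on the ground ≈ 1110·tan(16.9°) = 337 km = 3.03° of latitude.
Maximum observable latitude ≈ 52.8 + 3.03 = 55.8°.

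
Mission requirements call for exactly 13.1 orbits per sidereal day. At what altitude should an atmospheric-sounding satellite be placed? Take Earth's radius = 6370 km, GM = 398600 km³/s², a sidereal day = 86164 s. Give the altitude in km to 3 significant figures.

Required period T = 86164 / 13.1 = 6577.4 s.
From T = 2π√(a³/μ): a = (μ T²/4π²)^(1/3) = (398600 × 6577.4² / 4π²)^(1/3) = 7587 km.
Altitude h = a − R = 7587 − 6370 = 1217 km.

1220 km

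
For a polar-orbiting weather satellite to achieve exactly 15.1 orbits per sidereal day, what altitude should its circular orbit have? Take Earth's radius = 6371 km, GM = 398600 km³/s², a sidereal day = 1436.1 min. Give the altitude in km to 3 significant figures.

Required period T = 86166 / 15.1 = 5706.4 s.
From T = 2π√(a³/μ): a = (μ T²/4π²)^(1/3) = (398600 × 5706.4² / 4π²)^(1/3) = 6902 km.
Altitude h = a − R = 6902 − 6371 = 531 km.

531 km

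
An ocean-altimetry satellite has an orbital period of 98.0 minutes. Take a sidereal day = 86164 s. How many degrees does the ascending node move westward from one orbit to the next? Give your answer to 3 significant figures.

24.6°

T = 98.0 min = 5880.0 s.
During one orbit Earth rotates (5880.0 / 86164) × 360° = 24.57°.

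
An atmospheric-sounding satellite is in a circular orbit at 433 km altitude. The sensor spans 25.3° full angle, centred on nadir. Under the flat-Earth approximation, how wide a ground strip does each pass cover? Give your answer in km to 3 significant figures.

Half-angle = 25.3°/2 = 12.65°.
Swath width ≈ 2h·tan(θ/2) = 2 × 433 × tan(12.65°) = 194.4 km.

194 km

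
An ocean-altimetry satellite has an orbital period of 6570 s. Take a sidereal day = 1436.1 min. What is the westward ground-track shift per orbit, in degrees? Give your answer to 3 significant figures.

During one orbit Earth rotates (6570.0 / 86166) × 360° = 27.45°.

27.4°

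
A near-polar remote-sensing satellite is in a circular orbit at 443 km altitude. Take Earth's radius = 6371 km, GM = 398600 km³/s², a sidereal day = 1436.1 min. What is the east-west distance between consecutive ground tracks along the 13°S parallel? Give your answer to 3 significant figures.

Semi-major axis a = 6371 + 443 = 6814 km. Period T = 2π√(a³/μ) = 2π√(6814³/398600) = 5597.8 s = 93.30 min.
Node shift per orbit = (5597.8/86166) × 360° = 23.39°.
Equatorial spacing = 23.39 × 111.2 km/° = 2601 km.
At 13° latitude, spacing = 2601 × cos(13°) = 2534 km.

2530 km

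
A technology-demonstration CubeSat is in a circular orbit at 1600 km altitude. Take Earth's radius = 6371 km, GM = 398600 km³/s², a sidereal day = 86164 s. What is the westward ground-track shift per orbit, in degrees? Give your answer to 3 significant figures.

29.6°

Semi-major axis a = 6371 + 1600 = 7971 km. Period T = 2π√(a³/μ) = 2π√(7971³/398600) = 7082.4 s = 118.04 min.
During one orbit Earth rotates (7082.4 / 86164) × 360° = 29.59°.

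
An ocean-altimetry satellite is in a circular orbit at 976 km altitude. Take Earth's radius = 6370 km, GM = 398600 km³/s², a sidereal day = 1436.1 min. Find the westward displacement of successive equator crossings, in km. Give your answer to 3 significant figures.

Semi-major axis a = 6370 + 976 = 7346 km. Period T = 2π√(a³/μ) = 2π√(7346³/398600) = 6266.0 s = 104.43 min.
During one orbit Earth rotates (6266.0 / 86166) × 360° = 26.18°.
At the equator that is 26.18° × (2π·6370/360) km/° = 26.18 × 111.2 = 2911 km.

2910 km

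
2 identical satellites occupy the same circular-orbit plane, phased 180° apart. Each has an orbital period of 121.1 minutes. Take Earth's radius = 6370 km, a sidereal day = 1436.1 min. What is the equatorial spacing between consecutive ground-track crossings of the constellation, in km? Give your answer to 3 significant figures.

T = 121.1 min = 7266.0 s.
Single-satellite node shift = (7266.0/86166) × 360° = 30.36°.
With 2 satellites evenly phased, successive equator crossings are 30.36/2 = 15.179° apart.
That is 15.179 × 111.2 = 1688 km at the equator.

1690 km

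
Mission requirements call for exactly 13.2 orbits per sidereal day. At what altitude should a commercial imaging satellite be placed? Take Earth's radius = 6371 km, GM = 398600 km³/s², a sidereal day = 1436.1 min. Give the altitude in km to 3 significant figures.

Required period T = 86166 / 13.2 = 6527.7 s.
From T = 2π√(a³/μ): a = (μ T²/4π²)^(1/3) = (398600 × 6527.7² / 4π²)^(1/3) = 7549 km.
Altitude h = a − R = 7549 − 6371 = 1178 km.

1180 km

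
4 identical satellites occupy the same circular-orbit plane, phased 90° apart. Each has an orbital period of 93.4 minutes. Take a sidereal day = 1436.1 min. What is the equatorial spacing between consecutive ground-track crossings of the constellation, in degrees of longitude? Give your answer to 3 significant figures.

T = 93.4 min = 5604.0 s.
Single-satellite node shift = (5604.0/86166) × 360° = 23.41°.
With 4 satellites evenly phased, successive equator crossings are 23.41/4 = 5.853° apart.

5.85°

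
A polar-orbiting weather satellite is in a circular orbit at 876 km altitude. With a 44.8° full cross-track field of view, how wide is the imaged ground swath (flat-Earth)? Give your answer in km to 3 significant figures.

722 km

Half-angle = 44.8°/2 = 22.4°.
Swath width ≈ 2h·tan(θ/2) = 2 × 876 × tan(22.4°) = 722.1 km.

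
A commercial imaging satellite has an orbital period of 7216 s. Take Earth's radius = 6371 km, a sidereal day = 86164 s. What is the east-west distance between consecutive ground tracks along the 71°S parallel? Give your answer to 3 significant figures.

1090 km

Node shift per orbit = (7216.0/86164) × 360° = 30.15°.
Equatorial spacing = 30.15 × 111.2 km/° = 3352 km.
At 71° latitude, spacing = 3352 × cos(71°) = 1091 km.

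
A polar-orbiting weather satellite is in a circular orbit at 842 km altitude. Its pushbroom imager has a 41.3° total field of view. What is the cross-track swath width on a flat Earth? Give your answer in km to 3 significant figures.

Half-angle = 41.3°/2 = 20.65°.
Swath width ≈ 2h·tan(θ/2) = 2 × 842 × tan(20.65°) = 634.7 km.

635 km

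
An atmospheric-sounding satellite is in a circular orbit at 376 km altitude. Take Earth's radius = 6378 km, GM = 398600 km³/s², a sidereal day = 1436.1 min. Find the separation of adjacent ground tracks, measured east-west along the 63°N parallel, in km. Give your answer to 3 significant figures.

Semi-major axis a = 6378 + 376 = 6754 km. Period T = 2π√(a³/μ) = 2π√(6754³/398600) = 5524.0 s = 92.07 min.
Node shift per orbit = (5524.0/86166) × 360° = 23.08°.
Equatorial spacing = 23.08 × 111.3 km/° = 2569 km.
At 63° latitude, spacing = 2569 × cos(63°) = 1166 km.

1170 km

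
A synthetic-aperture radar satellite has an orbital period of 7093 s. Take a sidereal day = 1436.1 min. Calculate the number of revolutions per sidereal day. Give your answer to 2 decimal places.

12.15

Orbits per sidereal day = 86166 / 7093.0 = 12.148.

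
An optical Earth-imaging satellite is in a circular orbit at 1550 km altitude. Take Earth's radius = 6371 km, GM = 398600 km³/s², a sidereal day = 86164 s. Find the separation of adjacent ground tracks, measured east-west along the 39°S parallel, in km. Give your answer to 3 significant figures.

Semi-major axis a = 6371 + 1550 = 7921 km. Period T = 2π√(a³/μ) = 2π√(7921³/398600) = 7015.9 s = 116.93 min.
Node shift per orbit = (7015.9/86164) × 360° = 29.31°.
Equatorial spacing = 29.31 × 111.2 km/° = 3259 km.
At 39° latitude, spacing = 3259 × cos(39°) = 2533 km.

2530 km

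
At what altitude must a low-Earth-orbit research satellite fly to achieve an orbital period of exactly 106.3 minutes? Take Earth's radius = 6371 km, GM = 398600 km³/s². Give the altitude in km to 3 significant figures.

T = 106.3 min = 6378.0 s.
From T = 2π√(a³/μ): a = (μ T²/4π²)^(1/3) = (398600 × 6378.0² / 4π²)^(1/3) = 7433 km.
Altitude h = a − R = 7433 − 6371 = 1062 km.

1060 km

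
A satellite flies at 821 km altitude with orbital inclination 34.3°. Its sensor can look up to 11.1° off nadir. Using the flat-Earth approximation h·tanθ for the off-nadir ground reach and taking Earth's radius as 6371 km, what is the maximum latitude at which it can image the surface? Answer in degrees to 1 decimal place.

35.7°

For a prograde orbit the ground track reaches latitude ±i = ±34.3°.
Sensor half-swath on the ground ≈ 821·tan(11.1°) = 161 km = 1.45° of latitude.
Maximum observable latitude ≈ 34.3 + 1.45 = 35.7°.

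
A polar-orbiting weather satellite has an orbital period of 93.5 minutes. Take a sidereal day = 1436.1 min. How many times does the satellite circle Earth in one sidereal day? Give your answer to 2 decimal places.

T = 93.5 min = 5610.0 s.
Orbits per sidereal day = 86166 / 5610.0 = 15.359.

15.36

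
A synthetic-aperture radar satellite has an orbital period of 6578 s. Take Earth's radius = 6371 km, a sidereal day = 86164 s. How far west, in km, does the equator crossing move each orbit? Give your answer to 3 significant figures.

3060 km

During one orbit Earth rotates (6578.0 / 86164) × 360° = 27.48°.
At the equator that is 27.48° × (2π·6371/360) km/° = 27.48 × 111.2 = 3056 km.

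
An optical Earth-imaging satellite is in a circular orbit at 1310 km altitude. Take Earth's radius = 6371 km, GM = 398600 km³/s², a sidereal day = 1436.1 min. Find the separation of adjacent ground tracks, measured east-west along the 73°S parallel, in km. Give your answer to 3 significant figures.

Semi-major axis a = 6371 + 1310 = 7681 km. Period T = 2π√(a³/μ) = 2π√(7681³/398600) = 6699.4 s = 111.66 min.
Node shift per orbit = (6699.4/86166) × 360° = 27.99°.
Equatorial spacing = 27.99 × 111.2 km/° = 3112 km.
At 73° latitude, spacing = 3112 × cos(73°) = 910 km.

910 km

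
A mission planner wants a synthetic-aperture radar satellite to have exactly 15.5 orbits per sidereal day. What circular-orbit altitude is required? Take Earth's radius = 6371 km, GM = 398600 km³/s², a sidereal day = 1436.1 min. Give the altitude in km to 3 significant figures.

412 km

Required period T = 86166 / 15.5 = 5559.1 s.
From T = 2π√(a³/μ): a = (μ T²/4π²)^(1/3) = (398600 × 5559.1² / 4π²)^(1/3) = 6783 km.
Altitude h = a − R = 6783 − 6371 = 412 km.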